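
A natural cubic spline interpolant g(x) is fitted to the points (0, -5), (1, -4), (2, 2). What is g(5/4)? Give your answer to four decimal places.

With σ_i denoting the second derivative at x_i, h_i = 1, 1, and Δ_i = (y_(i+1) − y_i)/h_i = 1, 6:
  1·σ_0 + 4·σ_1 + 1·σ_2 = 6(Δ_1 - Δ_0) = 30
Natural end conditions: σ_0 = σ_2 = 0.
Hence σ_0 = 0, σ_1 = 15/2, σ_2 = 0.
On [1, 2], g(x) = -4 + 7/2·(x - 1) + 15/4·(x - 1)² - 5/4·(x - 1)³.
With (x - 1) = 1/4: g(5/4) = -745/256.

-2.9102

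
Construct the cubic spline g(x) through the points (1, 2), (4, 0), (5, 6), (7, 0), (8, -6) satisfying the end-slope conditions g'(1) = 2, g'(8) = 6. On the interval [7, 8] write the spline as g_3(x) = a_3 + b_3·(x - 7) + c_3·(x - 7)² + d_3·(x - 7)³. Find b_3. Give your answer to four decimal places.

-10.2869

Put σ_i = g'' at the i-th knot. Here h = (3, 1, 2, 1) and Δ = (-2/3, 6, -3, -6), so the interior equations h_(i-1)·σ_(i-1) + 2(h_(i-1)+h_i)·σ_i + h_i·σ_(i+1) = 6(Δ_i − Δ_(i-1)) read
  3·σ_0 + 8·σ_1 + 1·σ_2 = 6(Δ_1 - Δ_0) = 40
  1·σ_1 + 6·σ_2 + 2·σ_3 = 6(Δ_2 - Δ_1) = -54
  2·σ_2 + 6·σ_3 + 1·σ_4 = 6(Δ_3 - Δ_2) = -18
Clamped end conditions give two more equations: 2h_0·σ_0 + h_0·σ_1 = 6(Δ_0 - g'(1)) = -16 and h_3·σ_3 + 2h_3·σ_4 = 6(g'(8) - Δ_3) = 72.
Hence σ_0 = -2557/366, σ_1 = 527/61, σ_2 = -995/122, σ_3 = -418/61, σ_4 = 2405/61.
On [7, 8], with g_3(x) = a_3 + b_3·(x - 7) + c_3·(x - 7)² + d_3·(x - 7)³: c_3 = σ_3/2 = -209/61, d_3 = (σ_4 - σ_3)/(6h_3) = 941/122, b_3 = Δ_3 - h_3(2σ_3 + σ_4)/6 = -1255/122.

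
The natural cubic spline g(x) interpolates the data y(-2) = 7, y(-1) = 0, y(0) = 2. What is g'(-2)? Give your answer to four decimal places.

Let M_i = g''(x_i). Step sizes h_i = 1, 1; slopes of the chords Δ_i = (y_(i+1) - y_i)/h_i = -7, 2.
  1·M_0 + 4·M_1 + 1·M_2 = 6(Δ_1 - Δ_0) = 54
Natural end conditions: M_0 = M_2 = 0.
Hence M_0 = 0, M_1 = 27/2, M_2 = 0.
On [-2, -1], g'(x) = b_0 + 2c_0·(x + 2) + 3d_0·(x + 2)² with b_0 = Δ_0 - h_0(2M_0 + M_1)/6 = -37/4, c_0 = M_0/2 = 0, d_0 = (M_1 - M_0)/(6h_0) = 9/4. So g'(-2) = -37/4.

-9.2500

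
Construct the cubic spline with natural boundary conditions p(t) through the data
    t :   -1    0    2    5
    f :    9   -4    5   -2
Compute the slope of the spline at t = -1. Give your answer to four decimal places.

With M_i denoting the second derivative at x_i, h_i = 1, 2, 3, and Δ_i = (y_(i+1) − y_i)/h_i = -13, 9/2, -7/3:
  1·M_0 + 6·M_1 + 2·M_2 = 6(Δ_1 - Δ_0) = 105
  2·M_1 + 10·M_2 + 3·M_3 = 6(Δ_2 - Δ_1) = -41
Natural end conditions: M_0 = M_3 = 0.
Solving the tridiagonal system: M_0 = 0, M_1 = 283/14, M_2 = -57/7, M_3 = 0.
On [-1, 0], p'(t) = b_0 + 2c_0·(t + 1) + 3d_0·(t + 1)² with b_0 = Δ_0 - h_0(2M_0 + M_1)/6 = -1375/84, c_0 = M_0/2 = 0, d_0 = (M_1 - M_0)/(6h_0) = 283/84. So p'(-1) = -1375/84.

-16.3690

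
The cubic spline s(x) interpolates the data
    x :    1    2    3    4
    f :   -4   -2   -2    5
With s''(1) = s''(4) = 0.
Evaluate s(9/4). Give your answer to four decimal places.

Let m_i = s''(x_i). Step sizes h_i = 1, 1, 1; slopes of the chords Δ_i = (y_(i+1) - y_i)/h_i = 2, 0, 7.
  1·m_0 + 4·m_1 + 1·m_2 = 6(Δ_1 - Δ_0) = -12
  1·m_1 + 4·m_2 + 1·m_3 = 6(Δ_2 - Δ_1) = 42
Natural end conditions: m_0 = m_3 = 0.
Forward elimination and back-substitution give m_0 = 0, m_1 = -6, m_2 = 12, m_3 = 0.
On [2, 3], s(x) = -2 + 0·(x - 2) - 3·(x - 2)² + 3·(x - 2)³.
With (x - 2) = 1/4: s(9/4) = -137/64.

-2.1406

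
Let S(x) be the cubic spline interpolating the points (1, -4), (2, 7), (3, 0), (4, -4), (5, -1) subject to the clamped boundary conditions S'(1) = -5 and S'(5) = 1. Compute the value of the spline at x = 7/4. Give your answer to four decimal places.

Write M_i for S''(x_i). With h_i = 1, 1, 1, 1 and divided differences Δ_i = 11, -7, -4, 3, the continuity of S' gives the tridiagonal system
  1·M_0 + 4·M_1 + 1·M_2 = 6(Δ_1 - Δ_0) = -108
  1·M_1 + 4·M_2 + 1·M_3 = 6(Δ_2 - Δ_1) = 18
  1·M_2 + 4·M_3 + 1·M_4 = 6(Δ_3 - Δ_2) = 42
Clamped end conditions give two more equations: 2h_0·M_0 + h_0·M_1 = 6(Δ_0 - S'(1)) = 96 and h_3·M_3 + 2h_3·M_4 = 6(S'(5) - Δ_3) = -12.
Hence M_0 = 2025/28, M_1 = -681/14, M_2 = 57/4, M_3 = 135/14, M_4 = -303/28.
On [1, 2], S(x) = -4 - 5·(x - 1) + 2025/56·(x - 1)² - 1129/56·(x - 1)³.
With (x - 1) = 3/4: S(7/4) = 14641/3584.

4.0851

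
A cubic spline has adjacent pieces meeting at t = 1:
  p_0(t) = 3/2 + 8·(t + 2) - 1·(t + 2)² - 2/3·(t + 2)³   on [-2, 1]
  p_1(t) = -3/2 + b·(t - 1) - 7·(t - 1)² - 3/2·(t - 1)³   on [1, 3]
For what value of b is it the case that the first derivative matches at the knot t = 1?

p_0'(t) = 8 - 2·(t + 2) - 2·(t + 2)², so p_0'(1) = -16. On the right, p_1'(1) = b, so b = -16.

-16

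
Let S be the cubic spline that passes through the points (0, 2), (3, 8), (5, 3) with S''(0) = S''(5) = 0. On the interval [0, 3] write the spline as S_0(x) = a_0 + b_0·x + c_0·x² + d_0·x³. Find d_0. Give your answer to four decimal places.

Put M_i = S'' at the i-th knot. Here h = (3, 2) and Δ = (2, -5/2), so the interior equations h_(i-1)·M_(i-1) + 2(h_(i-1)+h_i)·M_i + h_i·M_(i+1) = 6(Δ_i − Δ_(i-1)) read
  3·M_0 + 10·M_1 + 2·M_2 = 6(Δ_1 - Δ_0) = -27
Natural end conditions: M_0 = M_2 = 0.
Solving the tridiagonal system: M_0 = 0, M_1 = -27/10, M_2 = 0.
On [0, 3], with S_0(x) = a_0 + b_0·x + c_0·x² + d_0·x³: c_0 = M_0/2 = 0, d_0 = (M_1 - M_0)/(6h_0) = -3/20, b_0 = Δ_0 - h_0(2M_0 + M_1)/6 = 67/20.

-0.1500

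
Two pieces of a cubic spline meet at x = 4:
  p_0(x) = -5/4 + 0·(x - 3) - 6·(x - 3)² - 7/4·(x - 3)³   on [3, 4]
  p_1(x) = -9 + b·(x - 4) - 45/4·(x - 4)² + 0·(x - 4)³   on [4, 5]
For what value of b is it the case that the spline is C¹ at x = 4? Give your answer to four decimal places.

-17.2500

p_0'(x) = 0 - 12·(x - 3) - 21/4·(x - 3)², so p_0'(4) = -69/4. On the right, p_1'(4) = b, so b = -69/4.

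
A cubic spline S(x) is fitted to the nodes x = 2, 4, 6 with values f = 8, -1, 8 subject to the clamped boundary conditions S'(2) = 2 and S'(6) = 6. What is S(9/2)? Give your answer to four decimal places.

With σ_i denoting the second derivative at x_i, h_i = 2, 2, and Δ_i = (y_(i+1) − y_i)/h_i = -9/2, 9/2:
  2·σ_0 + 8·σ_1 + 2·σ_2 = 6(Δ_1 - Δ_0) = 54
Clamped end conditions give two more equations: 2h_0·σ_0 + h_0·σ_1 = 6(Δ_0 - S'(2)) = -39 and h_1·σ_1 + 2h_1·σ_2 = 6(S'(6) - Δ_1) = 9.
Solving: σ_0 = -31/2, σ_1 = 23/2, σ_2 = -7/2.
On [4, 6], S(x) = -1 - 2·(x - 4) + 23/4·(x - 4)² - 5/4·(x - 4)³.
With (x - 4) = 1/2: S(9/2) = -23/32.

-0.7188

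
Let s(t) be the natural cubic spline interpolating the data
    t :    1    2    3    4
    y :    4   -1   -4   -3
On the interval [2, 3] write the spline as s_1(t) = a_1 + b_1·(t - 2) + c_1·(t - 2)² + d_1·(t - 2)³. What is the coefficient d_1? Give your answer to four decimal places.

Write m_i for s''(x_i). With h_i = 1, 1, 1 and divided differences Δ_i = -5, -3, 1, the continuity of s' gives the tridiagonal system
  1·m_0 + 4·m_1 + 1·m_2 = 6(Δ_1 - Δ_0) = 12
  1·m_1 + 4·m_2 + 1·m_3 = 6(Δ_2 - Δ_1) = 24
Natural end conditions: m_0 = m_3 = 0.
Forward elimination and back-substitution give m_0 = 0, m_1 = 8/5, m_2 = 28/5, m_3 = 0.
On [2, 3], with s_1(t) = a_1 + b_1·(t - 2) + c_1·(t - 2)² + d_1·(t - 2)³: c_1 = m_1/2 = 4/5, d_1 = (m_2 - m_1)/(6h_1) = 2/3, b_1 = Δ_1 - h_1(2m_1 + m_2)/6 = -67/15.

0.6667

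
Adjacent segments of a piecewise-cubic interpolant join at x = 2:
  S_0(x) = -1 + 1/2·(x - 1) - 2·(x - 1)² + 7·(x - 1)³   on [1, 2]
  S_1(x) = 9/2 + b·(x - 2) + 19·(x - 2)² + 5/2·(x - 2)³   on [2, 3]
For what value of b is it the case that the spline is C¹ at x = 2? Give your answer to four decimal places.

17.5000

S_0'(x) = 1/2 - 4·(x - 1) + 21·(x - 1)², so S_0'(2) = 35/2. On the right, S_1'(2) = b, so b = 35/2.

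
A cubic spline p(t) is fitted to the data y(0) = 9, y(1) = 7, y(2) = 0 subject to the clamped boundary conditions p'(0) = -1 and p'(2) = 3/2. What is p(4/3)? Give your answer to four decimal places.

4.0556

With M_i denoting the second derivative at x_i, h_i = 1, 1, and Δ_i = (y_(i+1) − y_i)/h_i = -2, -7:
  1·M_0 + 4·M_1 + 1·M_2 = 6(Δ_1 - Δ_0) = -30
Clamped end conditions give two more equations: 2h_0·M_0 + h_0·M_1 = 6(Δ_0 - p'(0)) = -6 and h_1·M_1 + 2h_1·M_2 = 6(p'(2) - Δ_1) = 51.
Hence M_0 = 23/4, M_1 = -35/2, M_2 = 137/4.
On [1, 2], p(t) = 7 - 55/8·(t - 1) - 35/4·(t - 1)² + 69/8·(t - 1)³.
With (t - 1) = 1/3: p(4/3) = 73/18.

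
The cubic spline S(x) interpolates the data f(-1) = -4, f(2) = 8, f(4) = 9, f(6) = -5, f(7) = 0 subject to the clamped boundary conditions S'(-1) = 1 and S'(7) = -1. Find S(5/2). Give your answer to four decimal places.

Put M_i = S'' at the i-th knot. Here h = (3, 2, 2, 1) and Δ = (4, 1/2, -7, 5), so the interior equations h_(i-1)·M_(i-1) + 2(h_(i-1)+h_i)·M_i + h_i·M_(i+1) = 6(Δ_i − Δ_(i-1)) read
  3·M_0 + 10·M_1 + 2·M_2 = 6(Δ_1 - Δ_0) = -21
  2·M_1 + 8·M_2 + 2·M_3 = 6(Δ_2 - Δ_1) = -45
  2·M_2 + 6·M_3 + 1·M_4 = 6(Δ_3 - Δ_2) = 72
Clamped end conditions give two more equations: 2h_0·M_0 + h_0·M_1 = 6(Δ_0 - S'(-1)) = 18 and h_3·M_3 + 2h_3·M_4 = 6(S'(7) - Δ_3) = -36.
Forward elimination and back-substitution give M_0 = 751/212, M_1 = -115/106, M_2 = -4405/424, M_3 = 2135/106, M_4 = -5951/212.
On [2, 4], S(x) = 8 + 1987/424·(x - 2) - 115/212·(x - 2)² - 1315/1696·(x - 2)³.
With (x - 2) = 1/2: S(5/2) = 137181/13568.

10.1106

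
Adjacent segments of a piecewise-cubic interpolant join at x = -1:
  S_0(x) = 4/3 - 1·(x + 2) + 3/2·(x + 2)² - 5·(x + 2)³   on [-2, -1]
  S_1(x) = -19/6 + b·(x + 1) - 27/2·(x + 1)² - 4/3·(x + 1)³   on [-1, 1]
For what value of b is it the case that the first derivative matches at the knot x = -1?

-13

S_0'(x) = -1 + 3·(x + 2) - 15·(x + 2)², so S_0'(-1) = -13. On the right, S_1'(-1) = b, so b = -13.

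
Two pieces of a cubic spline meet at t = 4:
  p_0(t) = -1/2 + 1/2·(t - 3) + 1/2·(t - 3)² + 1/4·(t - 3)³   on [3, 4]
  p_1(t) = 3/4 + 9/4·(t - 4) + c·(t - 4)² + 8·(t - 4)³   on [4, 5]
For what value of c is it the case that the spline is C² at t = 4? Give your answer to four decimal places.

1.2500

p_0''(t) = 1 + 3/2·(t - 3), so p_0''(4) = 5/2. On the right, p_1''(4) = 2c, so c = 5/4.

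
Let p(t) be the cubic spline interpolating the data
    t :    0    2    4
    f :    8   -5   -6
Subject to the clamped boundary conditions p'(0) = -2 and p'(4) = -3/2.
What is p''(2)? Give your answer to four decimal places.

Let M_i = p''(x_i). Step sizes h_i = 2, 2; slopes of the chords Δ_i = (y_(i+1) - y_i)/h_i = -13/2, -1/2.
  2·M_0 + 8·M_1 + 2·M_2 = 6(Δ_1 - Δ_0) = 36
Clamped end conditions give two more equations: 2h_0·M_0 + h_0·M_1 = 6(Δ_0 - p'(0)) = -27 and h_1·M_1 + 2h_1·M_2 = 6(p'(4) - Δ_1) = -6.
Solving the tridiagonal system: M_0 = -89/8, M_1 = 35/4, M_2 = -47/8.

8.7500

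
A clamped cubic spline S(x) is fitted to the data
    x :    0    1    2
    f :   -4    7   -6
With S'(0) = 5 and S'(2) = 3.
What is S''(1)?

-70

Write M_i for S''(x_i). With h_i = 1, 1 and divided differences Δ_i = 11, -13, the continuity of S' gives the tridiagonal system
  1·M_0 + 4·M_1 + 1·M_2 = 6(Δ_1 - Δ_0) = -144
Clamped end conditions give two more equations: 2h_0·M_0 + h_0·M_1 = 6(Δ_0 - S'(0)) = 36 and h_1·M_1 + 2h_1·M_2 = 6(S'(2) - Δ_1) = 96.
Forward elimination and back-substitution give M_0 = 53, M_1 = -70, M_2 = 83.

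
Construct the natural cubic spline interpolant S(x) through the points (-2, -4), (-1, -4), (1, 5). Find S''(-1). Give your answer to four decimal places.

With σ_i denoting the second derivative at x_i, h_i = 1, 2, and Δ_i = (y_(i+1) − y_i)/h_i = 0, 9/2:
  1·σ_0 + 6·σ_1 + 2·σ_2 = 6(Δ_1 - Δ_0) = 27
Natural end conditions: σ_0 = σ_2 = 0.
Hence σ_0 = 0, σ_1 = 9/2, σ_2 = 0.

4.5000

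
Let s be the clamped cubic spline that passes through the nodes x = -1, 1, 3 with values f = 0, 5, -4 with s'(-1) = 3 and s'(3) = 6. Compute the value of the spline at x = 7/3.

-4

Put σ_i = s'' at the i-th knot. Here h = (2, 2) and Δ = (5/2, -9/2), so the interior equations h_(i-1)·σ_(i-1) + 2(h_(i-1)+h_i)·σ_i + h_i·σ_(i+1) = 6(Δ_i − Δ_(i-1)) read
  2·σ_0 + 8·σ_1 + 2·σ_2 = 6(Δ_1 - Δ_0) = -42
Clamped end conditions give two more equations: 2h_0·σ_0 + h_0·σ_1 = 6(Δ_0 - s'(-1)) = -3 and h_1·σ_1 + 2h_1·σ_2 = 6(s'(3) - Δ_1) = 63.
Hence σ_0 = 21/4, σ_1 = -12, σ_2 = 87/4.
On [1, 3], s(x) = 5 - 15/4·(x - 1) - 6·(x - 1)² + 45/16·(x - 1)³.
With (x - 1) = 4/3: s(7/3) = -4.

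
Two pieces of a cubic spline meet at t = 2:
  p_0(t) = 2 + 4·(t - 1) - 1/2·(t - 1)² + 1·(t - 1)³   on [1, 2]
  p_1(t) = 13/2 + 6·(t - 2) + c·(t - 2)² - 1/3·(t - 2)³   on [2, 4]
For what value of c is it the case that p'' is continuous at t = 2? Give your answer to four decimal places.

2.5000

p_0''(t) = -1 + 6·(t - 1), so p_0''(2) = 5. On the right, p_1''(2) = 2c, so c = 5/2.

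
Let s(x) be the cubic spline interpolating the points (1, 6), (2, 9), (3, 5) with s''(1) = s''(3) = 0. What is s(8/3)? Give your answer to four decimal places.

6.8519

Write M_i for s''(x_i). With h_i = 1, 1 and divided differences Δ_i = 3, -4, the continuity of s' gives the tridiagonal system
  1·M_0 + 4·M_1 + 1·M_2 = 6(Δ_1 - Δ_0) = -42
Natural end conditions: M_0 = M_2 = 0.
Solving: M_0 = 0, M_1 = -21/2, M_2 = 0.
On [2, 3], s(x) = 9 - 1/2·(x - 2) - 21/4·(x - 2)² + 7/4·(x - 2)³.
With (x - 2) = 2/3: s(8/3) = 185/27.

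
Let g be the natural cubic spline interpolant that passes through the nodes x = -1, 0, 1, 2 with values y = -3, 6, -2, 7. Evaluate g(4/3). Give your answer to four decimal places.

-1.0988

Write m_i for g''(x_i). With h_i = 1, 1, 1 and divided differences Δ_i = 9, -8, 9, the continuity of g' gives the tridiagonal system
  1·m_0 + 4·m_1 + 1·m_2 = 6(Δ_1 - Δ_0) = -102
  1·m_1 + 4·m_2 + 1·m_3 = 6(Δ_2 - Δ_1) = 102
Natural end conditions: m_0 = m_3 = 0.
Hence m_0 = 0, m_1 = -34, m_2 = 34, m_3 = 0.
On [1, 2], g(x) = -2 - 7/3·(x - 1) + 17·(x - 1)² - 17/3·(x - 1)³.
With (x - 1) = 1/3: g(4/3) = -89/81.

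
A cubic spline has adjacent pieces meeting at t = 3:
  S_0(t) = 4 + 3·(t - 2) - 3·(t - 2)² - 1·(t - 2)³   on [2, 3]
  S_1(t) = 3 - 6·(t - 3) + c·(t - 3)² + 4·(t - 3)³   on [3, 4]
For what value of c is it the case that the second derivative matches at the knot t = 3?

S_0''(t) = -6 - 6·(t - 2), so S_0''(3) = -12. On the right, S_1''(3) = 2c, so c = -6.

-6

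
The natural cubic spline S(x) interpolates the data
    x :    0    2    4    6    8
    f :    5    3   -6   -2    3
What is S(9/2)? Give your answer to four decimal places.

Write σ_i for S''(x_i). With h_i = 2, 2, 2, 2 and divided differences Δ_i = -1, -9/2, 2, 5/2, the continuity of S' gives the tridiagonal system
  2·σ_0 + 8·σ_1 + 2·σ_2 = 6(Δ_1 - Δ_0) = -21
  2·σ_1 + 8·σ_2 + 2·σ_3 = 6(Δ_2 - Δ_1) = 39
  2·σ_2 + 8·σ_3 + 2·σ_4 = 6(Δ_3 - Δ_2) = 3
Natural end conditions: σ_0 = σ_4 = 0.
Hence σ_0 = 0, σ_1 = -117/28, σ_2 = 87/14, σ_3 = -33/28, σ_4 = 0.
On [4, 6], S(x) = -6 - 7/4·(x - 4) + 87/28·(x - 4)² - 69/112·(x - 4)³.
With (x - 4) = 1/2: S(9/2) = -5533/896.

-6.1752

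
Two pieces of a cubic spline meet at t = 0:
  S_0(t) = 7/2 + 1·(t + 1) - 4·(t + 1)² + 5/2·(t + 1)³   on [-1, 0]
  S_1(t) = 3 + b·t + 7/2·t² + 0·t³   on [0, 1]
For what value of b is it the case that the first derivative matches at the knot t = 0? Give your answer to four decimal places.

0.5000

S_0'(t) = 1 - 8·(t + 1) + 15/2·(t + 1)², so S_0'(0) = 1/2. On the right, S_1'(0) = b, so b = 1/2.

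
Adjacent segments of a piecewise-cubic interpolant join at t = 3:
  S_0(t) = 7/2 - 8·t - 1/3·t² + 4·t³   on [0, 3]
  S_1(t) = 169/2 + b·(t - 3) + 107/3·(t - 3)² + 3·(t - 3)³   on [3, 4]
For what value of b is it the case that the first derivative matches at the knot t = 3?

S_0'(t) = -8 - 2/3·t + 12·t², so S_0'(3) = 98. On the right, S_1'(3) = b, so b = 98.

98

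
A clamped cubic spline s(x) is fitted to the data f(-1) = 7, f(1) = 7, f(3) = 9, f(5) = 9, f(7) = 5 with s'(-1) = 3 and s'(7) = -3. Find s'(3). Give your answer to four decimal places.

1.0714

With σ_i denoting the second derivative at x_i, h_i = 2, 2, 2, 2, and Δ_i = (y_(i+1) − y_i)/h_i = 0, 1, 0, -2:
  2·σ_0 + 8·σ_1 + 2·σ_2 = 6(Δ_1 - Δ_0) = 6
  2·σ_1 + 8·σ_2 + 2·σ_3 = 6(Δ_2 - Δ_1) = -6
  2·σ_2 + 8·σ_3 + 2·σ_4 = 6(Δ_3 - Δ_2) = -12
Clamped end conditions give two more equations: 2h_0·σ_0 + h_0·σ_1 = 6(Δ_0 - s'(-1)) = -18 and h_3·σ_3 + 2h_3·σ_4 = 6(s'(7) - Δ_3) = -6.
Forward elimination and back-substitution give σ_0 = -321/56, σ_1 = 69/28, σ_2 = -9/8, σ_3 = -27/28, σ_4 = -57/56.
On [3, 5], s'(x) = b_2 + 2c_2·(x - 3) + 3d_2·(x - 3)² with b_2 = Δ_2 - h_2(2σ_2 + σ_3)/6 = 15/14, c_2 = σ_2/2 = -9/16, d_2 = (σ_3 - σ_2)/(6h_2) = 3/224. So s'(3) = 15/14.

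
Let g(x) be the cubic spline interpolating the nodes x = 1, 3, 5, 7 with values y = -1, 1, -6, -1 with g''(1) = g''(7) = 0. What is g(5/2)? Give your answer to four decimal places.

1.5500

Write m_i for g''(x_i). With h_i = 2, 2, 2 and divided differences Δ_i = 1, -7/2, 5/2, the continuity of g' gives the tridiagonal system
  2·m_0 + 8·m_1 + 2·m_2 = 6(Δ_1 - Δ_0) = -27
  2·m_1 + 8·m_2 + 2·m_3 = 6(Δ_2 - Δ_1) = 36
Natural end conditions: m_0 = m_3 = 0.
Forward elimination and back-substitution give m_0 = 0, m_1 = -24/5, m_2 = 57/10, m_3 = 0.
On [1, 3], g(x) = -1 + 13/5·(x - 1) + 0·(x - 1)² - 2/5·(x - 1)³.
With (x - 1) = 3/2: g(5/2) = 31/20.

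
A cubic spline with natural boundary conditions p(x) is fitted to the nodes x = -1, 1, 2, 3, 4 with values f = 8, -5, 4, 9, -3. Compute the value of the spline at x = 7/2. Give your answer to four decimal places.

Let M_i = p''(x_i). Step sizes h_i = 2, 1, 1, 1; slopes of the chords Δ_i = (y_(i+1) - y_i)/h_i = -13/2, 9, 5, -12.
  2·M_0 + 6·M_1 + 1·M_2 = 6(Δ_1 - Δ_0) = 93
  1·M_1 + 4·M_2 + 1·M_3 = 6(Δ_2 - Δ_1) = -24
  1·M_2 + 4·M_3 + 1·M_4 = 6(Δ_3 - Δ_2) = -102
Natural end conditions: M_0 = M_4 = 0.
Solving the tridiagonal system: M_0 = 0, M_1 = 1389/86, M_2 = -168/43, M_3 = -2109/86, M_4 = 0.
On [3, 4], p(x) = 9 - 329/86·(x - 3) - 2109/172·(x - 3)² + 703/172·(x - 3)³.
With (x - 3) = 1/2: p(7/2) = 6237/1376.

4.5327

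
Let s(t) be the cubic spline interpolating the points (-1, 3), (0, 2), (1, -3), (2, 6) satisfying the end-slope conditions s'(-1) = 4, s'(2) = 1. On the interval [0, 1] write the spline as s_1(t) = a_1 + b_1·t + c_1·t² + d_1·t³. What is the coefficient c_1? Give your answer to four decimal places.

Write m_i for s''(x_i). With h_i = 1, 1, 1 and divided differences Δ_i = -1, -5, 9, the continuity of s' gives the tridiagonal system
  1·m_0 + 4·m_1 + 1·m_2 = 6(Δ_1 - Δ_0) = -24
  1·m_1 + 4·m_2 + 1·m_3 = 6(Δ_2 - Δ_1) = 84
Clamped end conditions give two more equations: 2h_0·m_0 + h_0·m_1 = 6(Δ_0 - s'(-1)) = -30 and h_2·m_2 + 2h_2·m_3 = 6(s'(2) - Δ_2) = -48.
Solving the tridiagonal system: m_0 = -44/5, m_1 = -62/5, m_2 = 172/5, m_3 = -206/5.
On [0, 1], with s_1(t) = a_1 + b_1·t + c_1·t² + d_1·t³: c_1 = m_1/2 = -31/5, d_1 = (m_2 - m_1)/(6h_1) = 39/5, b_1 = Δ_1 - h_1(2m_1 + m_2)/6 = -33/5.

-6.2000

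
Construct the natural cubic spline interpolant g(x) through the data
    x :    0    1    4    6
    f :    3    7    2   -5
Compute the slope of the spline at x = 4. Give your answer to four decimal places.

-3.6315

With M_i denoting the second derivative at x_i, h_i = 1, 3, 2, and Δ_i = (y_(i+1) − y_i)/h_i = 4, -5/3, -7/2:
  1·M_0 + 8·M_1 + 3·M_2 = 6(Δ_1 - Δ_0) = -34
  3·M_1 + 10·M_2 + 2·M_3 = 6(Δ_2 - Δ_1) = -11
Natural end conditions: M_0 = M_3 = 0.
Forward elimination and back-substitution give M_0 = 0, M_1 = -307/71, M_2 = 14/71, M_3 = 0.
On [4, 6], g'(x) = b_2 + 2c_2·(x - 4) + 3d_2·(x - 4)² with b_2 = Δ_2 - h_2(2M_2 + M_3)/6 = -1547/426, c_2 = M_2/2 = 7/71, d_2 = (M_3 - M_2)/(6h_2) = -7/426. So g'(4) = -1547/426.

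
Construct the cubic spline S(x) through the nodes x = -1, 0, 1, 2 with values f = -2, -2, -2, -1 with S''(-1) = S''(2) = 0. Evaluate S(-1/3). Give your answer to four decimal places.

Write M_i for S''(x_i). With h_i = 1, 1, 1 and divided differences Δ_i = 0, 0, 1, the continuity of S' gives the tridiagonal system
  1·M_0 + 4·M_1 + 1·M_2 = 6(Δ_1 - Δ_0) = 0
  1·M_1 + 4·M_2 + 1·M_3 = 6(Δ_2 - Δ_1) = 6
Natural end conditions: M_0 = M_3 = 0.
Forward elimination and back-substitution give M_0 = 0, M_1 = -2/5, M_2 = 8/5, M_3 = 0.
On [-1, 0], S(x) = -2 + 1/15·(x + 1) + 0·(x + 1)² - 1/15·(x + 1)³.
With (x + 1) = 2/3: S(-1/3) = -160/81.

-1.9753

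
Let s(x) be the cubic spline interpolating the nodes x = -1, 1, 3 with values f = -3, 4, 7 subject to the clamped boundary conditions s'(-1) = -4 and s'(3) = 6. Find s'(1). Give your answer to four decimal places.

3.2500

With M_i denoting the second derivative at x_i, h_i = 2, 2, and Δ_i = (y_(i+1) − y_i)/h_i = 7/2, 3/2:
  2·M_0 + 8·M_1 + 2·M_2 = 6(Δ_1 - Δ_0) = -12
Clamped end conditions give two more equations: 2h_0·M_0 + h_0·M_1 = 6(Δ_0 - s'(-1)) = 45 and h_1·M_1 + 2h_1·M_2 = 6(s'(3) - Δ_1) = 27.
Hence M_0 = 61/4, M_1 = -8, M_2 = 43/4.
On [1, 3], s'(x) = b_1 + 2c_1·(x - 1) + 3d_1·(x - 1)² with b_1 = Δ_1 - h_1(2M_1 + M_2)/6 = 13/4, c_1 = M_1/2 = -4, d_1 = (M_2 - M_1)/(6h_1) = 25/16. So s'(1) = 13/4.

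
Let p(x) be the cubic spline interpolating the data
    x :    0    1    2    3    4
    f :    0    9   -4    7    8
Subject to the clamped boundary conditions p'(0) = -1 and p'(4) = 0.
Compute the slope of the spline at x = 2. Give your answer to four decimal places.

Put m_i = p'' at the i-th knot. Here h = (1, 1, 1, 1) and Δ = (9, -13, 11, 1), so the interior equations h_(i-1)·m_(i-1) + 2(h_(i-1)+h_i)·m_i + h_i·m_(i+1) = 6(Δ_i − Δ_(i-1)) read
  1·m_0 + 4·m_1 + 1·m_2 = 6(Δ_1 - Δ_0) = -132
  1·m_1 + 4·m_2 + 1·m_3 = 6(Δ_2 - Δ_1) = 144
  1·m_2 + 4·m_3 + 1·m_4 = 6(Δ_3 - Δ_2) = -60
Clamped end conditions give two more equations: 2h_0·m_0 + h_0·m_1 = 6(Δ_0 - p'(0)) = 60 and h_3·m_3 + 2h_3·m_4 = 6(p'(4) - Δ_3) = -6.
Solving: m_0 = 247/4, m_1 = -127/2, m_2 = 241/4, m_3 = -67/2, m_4 = 55/4.
On [2, 3], p'(x) = b_2 + 2c_2·(x - 2) + 3d_2·(x - 2)² with b_2 = Δ_2 - h_2(2m_2 + m_3)/6 = -7/2, c_2 = m_2/2 = 241/8, d_2 = (m_3 - m_2)/(6h_2) = -125/8. So p'(2) = -7/2.

-3.5000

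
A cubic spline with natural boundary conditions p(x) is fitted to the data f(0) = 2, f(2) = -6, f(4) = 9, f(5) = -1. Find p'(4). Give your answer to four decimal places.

-2.5909

With σ_i denoting the second derivative at x_i, h_i = 2, 2, 1, and Δ_i = (y_(i+1) − y_i)/h_i = -4, 15/2, -10:
  2·σ_0 + 8·σ_1 + 2·σ_2 = 6(Δ_1 - Δ_0) = 69
  2·σ_1 + 6·σ_2 + 1·σ_3 = 6(Δ_2 - Δ_1) = -105
Natural end conditions: σ_0 = σ_3 = 0.
Hence σ_0 = 0, σ_1 = 156/11, σ_2 = -489/22, σ_3 = 0.
On [4, 5], p'(x) = b_2 + 2c_2·(x - 4) + 3d_2·(x - 4)² with b_2 = Δ_2 - h_2(2σ_2 + σ_3)/6 = -57/22, c_2 = σ_2/2 = -489/44, d_2 = (σ_3 - σ_2)/(6h_2) = 163/44. So p'(4) = -57/22.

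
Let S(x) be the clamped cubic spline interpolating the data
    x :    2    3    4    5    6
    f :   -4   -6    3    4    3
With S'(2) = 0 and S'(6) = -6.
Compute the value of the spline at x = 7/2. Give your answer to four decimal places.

-1.8817

With M_i denoting the second derivative at x_i, h_i = 1, 1, 1, 1, and Δ_i = (y_(i+1) − y_i)/h_i = -2, 9, 1, -1:
  1·M_0 + 4·M_1 + 1·M_2 = 6(Δ_1 - Δ_0) = 66
  1·M_1 + 4·M_2 + 1·M_3 = 6(Δ_2 - Δ_1) = -48
  1·M_2 + 4·M_3 + 1·M_4 = 6(Δ_3 - Δ_2) = -12
Clamped end conditions give two more equations: 2h_0·M_0 + h_0·M_1 = 6(Δ_0 - S'(2)) = -12 and h_3·M_3 + 2h_3·M_4 = 6(S'(6) - Δ_3) = -30.
Solving: M_0 = -537/28, M_1 = 369/14, M_2 = -81/4, M_3 = 93/14, M_4 = -513/28.
On [3, 4], S(x) = -6 + 201/56·(x - 3) + 369/28·(x - 3)² - 435/56·(x - 3)³.
With (x - 3) = 1/2: S(7/2) = -843/448.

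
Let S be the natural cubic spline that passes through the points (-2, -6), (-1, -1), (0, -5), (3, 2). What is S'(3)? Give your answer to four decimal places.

5.6559

Write M_i for S''(x_i). With h_i = 1, 1, 3 and divided differences Δ_i = 5, -4, 7/3, the continuity of S' gives the tridiagonal system
  1·M_0 + 4·M_1 + 1·M_2 = 6(Δ_1 - Δ_0) = -54
  1·M_1 + 8·M_2 + 3·M_3 = 6(Δ_2 - Δ_1) = 38
Natural end conditions: M_0 = M_3 = 0.
Forward elimination and back-substitution give M_0 = 0, M_1 = -470/31, M_2 = 206/31, M_3 = 0.
On [0, 3], S'(x) = b_2 + 2c_2·x + 3d_2·x² with b_2 = Δ_2 - h_2(2M_2 + M_3)/6 = -401/93, c_2 = M_2/2 = 103/31, d_2 = (M_3 - M_2)/(6h_2) = -103/279. So S'(3) = 526/93.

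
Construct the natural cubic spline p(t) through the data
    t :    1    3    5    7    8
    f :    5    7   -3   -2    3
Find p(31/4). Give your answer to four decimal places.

1.6371

Write m_i for p''(x_i). With h_i = 2, 2, 2, 1 and divided differences Δ_i = 1, -5, 1/2, 5, the continuity of p' gives the tridiagonal system
  2·m_0 + 8·m_1 + 2·m_2 = 6(Δ_1 - Δ_0) = -36
  2·m_1 + 8·m_2 + 2·m_3 = 6(Δ_2 - Δ_1) = 33
  2·m_2 + 6·m_3 + 1·m_4 = 6(Δ_3 - Δ_2) = 27
Natural end conditions: m_0 = m_4 = 0.
Hence m_0 = 0, m_1 = -234/41, m_2 = 198/41, m_3 = 237/82, m_4 = 0.
On [7, 8], p(t) = -2 + 331/82·(t - 7) + 237/164·(t - 7)² - 79/164·(t - 7)³.
With (t - 7) = 3/4: p(31/4) = 17183/10496.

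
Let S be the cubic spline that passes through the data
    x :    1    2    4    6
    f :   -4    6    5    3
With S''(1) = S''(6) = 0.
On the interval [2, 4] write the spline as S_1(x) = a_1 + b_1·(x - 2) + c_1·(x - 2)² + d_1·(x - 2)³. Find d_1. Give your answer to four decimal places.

1.1477

Put M_i = S'' at the i-th knot. Here h = (1, 2, 2) and Δ = (10, -1/2, -1), so the interior equations h_(i-1)·M_(i-1) + 2(h_(i-1)+h_i)·M_i + h_i·M_(i+1) = 6(Δ_i − Δ_(i-1)) read
  1·M_0 + 6·M_1 + 2·M_2 = 6(Δ_1 - Δ_0) = -63
  2·M_1 + 8·M_2 + 2·M_3 = 6(Δ_2 - Δ_1) = -3
Natural end conditions: M_0 = M_3 = 0.
Solving the tridiagonal system: M_0 = 0, M_1 = -249/22, M_2 = 27/11, M_3 = 0.
On [2, 4], with S_1(x) = a_1 + b_1·(x - 2) + c_1·(x - 2)² + d_1·(x - 2)³: c_1 = M_1/2 = -249/44, d_1 = (M_2 - M_1)/(6h_1) = 101/88, b_1 = Δ_1 - h_1(2M_1 + M_2)/6 = 137/22.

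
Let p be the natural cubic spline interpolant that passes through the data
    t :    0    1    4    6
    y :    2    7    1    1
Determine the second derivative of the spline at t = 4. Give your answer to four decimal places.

Put σ_i = p'' at the i-th knot. Here h = (1, 3, 2) and Δ = (5, -2, 0), so the interior equations h_(i-1)·σ_(i-1) + 2(h_(i-1)+h_i)·σ_i + h_i·σ_(i+1) = 6(Δ_i − Δ_(i-1)) read
  1·σ_0 + 8·σ_1 + 3·σ_2 = 6(Δ_1 - Δ_0) = -42
  3·σ_1 + 10·σ_2 + 2·σ_3 = 6(Δ_2 - Δ_1) = 12
Natural end conditions: σ_0 = σ_3 = 0.
Solving: σ_0 = 0, σ_1 = -456/71, σ_2 = 222/71, σ_3 = 0.

3.1268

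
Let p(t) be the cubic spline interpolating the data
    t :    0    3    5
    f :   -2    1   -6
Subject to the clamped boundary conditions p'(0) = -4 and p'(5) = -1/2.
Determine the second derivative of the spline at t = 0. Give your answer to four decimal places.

8.4000

With σ_i denoting the second derivative at x_i, h_i = 3, 2, and Δ_i = (y_(i+1) − y_i)/h_i = 1, -7/2:
  3·σ_0 + 10·σ_1 + 2·σ_2 = 6(Δ_1 - Δ_0) = -27
Clamped end conditions give two more equations: 2h_0·σ_0 + h_0·σ_1 = 6(Δ_0 - p'(0)) = 30 and h_1·σ_1 + 2h_1·σ_2 = 6(p'(5) - Δ_1) = 18.
Forward elimination and back-substitution give σ_0 = 42/5, σ_1 = -34/5, σ_2 = 79/10.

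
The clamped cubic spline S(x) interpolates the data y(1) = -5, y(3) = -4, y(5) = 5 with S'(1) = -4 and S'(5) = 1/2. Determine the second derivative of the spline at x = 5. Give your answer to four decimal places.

-7.8750

Let M_i = S''(x_i). Step sizes h_i = 2, 2; slopes of the chords Δ_i = (y_(i+1) - y_i)/h_i = 1/2, 9/2.
  2·M_0 + 8·M_1 + 2·M_2 = 6(Δ_1 - Δ_0) = 24
Clamped end conditions give two more equations: 2h_0·M_0 + h_0·M_1 = 6(Δ_0 - S'(1)) = 27 and h_1·M_1 + 2h_1·M_2 = 6(S'(5) - Δ_1) = -24.
Forward elimination and back-substitution give M_0 = 39/8, M_1 = 15/4, M_2 = -63/8.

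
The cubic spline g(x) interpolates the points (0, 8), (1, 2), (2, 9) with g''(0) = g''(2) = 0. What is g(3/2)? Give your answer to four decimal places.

4.2813

Let σ_i = g''(x_i). Step sizes h_i = 1, 1; slopes of the chords Δ_i = (y_(i+1) - y_i)/h_i = -6, 7.
  1·σ_0 + 4·σ_1 + 1·σ_2 = 6(Δ_1 - Δ_0) = 78
Natural end conditions: σ_0 = σ_2 = 0.
Solving: σ_0 = 0, σ_1 = 39/2, σ_2 = 0.
On [1, 2], g(x) = 2 + 1/2·(x - 1) + 39/4·(x - 1)² - 13/4·(x - 1)³.
With (x - 1) = 1/2: g(3/2) = 137/32.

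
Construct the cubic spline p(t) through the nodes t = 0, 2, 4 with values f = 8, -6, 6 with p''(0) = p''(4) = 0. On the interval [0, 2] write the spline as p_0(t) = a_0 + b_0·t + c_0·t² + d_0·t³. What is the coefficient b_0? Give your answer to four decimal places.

-10.2500

Put M_i = p'' at the i-th knot. Here h = (2, 2) and Δ = (-7, 6), so the interior equations h_(i-1)·M_(i-1) + 2(h_(i-1)+h_i)·M_i + h_i·M_(i+1) = 6(Δ_i − Δ_(i-1)) read
  2·M_0 + 8·M_1 + 2·M_2 = 6(Δ_1 - Δ_0) = 78
Natural end conditions: M_0 = M_2 = 0.
Solving the tridiagonal system: M_0 = 0, M_1 = 39/4, M_2 = 0.
On [0, 2], with p_0(t) = a_0 + b_0·t + c_0·t² + d_0·t³: c_0 = M_0/2 = 0, d_0 = (M_1 - M_0)/(6h_0) = 13/16, b_0 = Δ_0 - h_0(2M_0 + M_1)/6 = -41/4.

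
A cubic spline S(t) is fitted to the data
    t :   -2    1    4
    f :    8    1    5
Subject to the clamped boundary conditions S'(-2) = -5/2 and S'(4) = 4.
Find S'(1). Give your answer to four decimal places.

Write σ_i for S''(x_i). With h_i = 3, 3 and divided differences Δ_i = -7/3, 4/3, the continuity of S' gives the tridiagonal system
  3·σ_0 + 12·σ_1 + 3·σ_2 = 6(Δ_1 - Δ_0) = 22
Clamped end conditions give two more equations: 2h_0·σ_0 + h_0·σ_1 = 6(Δ_0 - S'(-2)) = 1 and h_1·σ_1 + 2h_1·σ_2 = 6(S'(4) - Δ_1) = 16.
Forward elimination and back-substitution give σ_0 = -7/12, σ_1 = 3/2, σ_2 = 23/12.
On [1, 4], S'(t) = b_1 + 2c_1·(t - 1) + 3d_1·(t - 1)² with b_1 = Δ_1 - h_1(2σ_1 + σ_2)/6 = -9/8, c_1 = σ_1/2 = 3/4, d_1 = (σ_2 - σ_1)/(6h_1) = 5/216. So S'(1) = -9/8.

-1.1250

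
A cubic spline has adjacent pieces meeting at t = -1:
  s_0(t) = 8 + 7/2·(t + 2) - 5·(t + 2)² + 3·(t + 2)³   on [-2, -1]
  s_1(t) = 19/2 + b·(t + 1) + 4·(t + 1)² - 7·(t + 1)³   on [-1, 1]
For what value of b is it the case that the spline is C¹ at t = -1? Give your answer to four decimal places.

s_0'(t) = 7/2 - 10·(t + 2) + 9·(t + 2)², so s_0'(-1) = 5/2. On the right, s_1'(-1) = b, so b = 5/2.

2.5000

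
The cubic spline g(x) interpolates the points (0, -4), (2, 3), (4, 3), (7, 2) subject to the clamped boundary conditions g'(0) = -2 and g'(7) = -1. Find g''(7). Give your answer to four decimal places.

-1.3423

Put M_i = g'' at the i-th knot. Here h = (2, 2, 3) and Δ = (7/2, 0, -1/3), so the interior equations h_(i-1)·M_(i-1) + 2(h_(i-1)+h_i)·M_i + h_i·M_(i+1) = 6(Δ_i − Δ_(i-1)) read
  2·M_0 + 8·M_1 + 2·M_2 = 6(Δ_1 - Δ_0) = -21
  2·M_1 + 10·M_2 + 3·M_3 = 6(Δ_2 - Δ_1) = -2
Clamped end conditions give two more equations: 2h_0·M_0 + h_0·M_1 = 6(Δ_0 - g'(0)) = 33 and h_2·M_2 + 2h_2·M_3 = 6(g'(7) - Δ_2) = -4.
Solving: M_0 = 823/74, M_1 = -425/74, M_2 = 50/37, M_3 = -149/111.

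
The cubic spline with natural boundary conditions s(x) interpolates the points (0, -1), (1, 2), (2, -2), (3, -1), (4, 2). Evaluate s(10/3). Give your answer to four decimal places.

-0.0198

Let M_i = s''(x_i). Step sizes h_i = 1, 1, 1, 1; slopes of the chords Δ_i = (y_(i+1) - y_i)/h_i = 3, -4, 1, 3.
  1·M_0 + 4·M_1 + 1·M_2 = 6(Δ_1 - Δ_0) = -42
  1·M_1 + 4·M_2 + 1·M_3 = 6(Δ_2 - Δ_1) = 30
  1·M_2 + 4·M_3 + 1·M_4 = 6(Δ_3 - Δ_2) = 12
Natural end conditions: M_0 = M_4 = 0.
Solving the tridiagonal system: M_0 = 0, M_1 = -369/28, M_2 = 75/7, M_3 = 9/28, M_4 = 0.
On [3, 4], s(x) = -1 + 81/28·(x - 3) + 9/56·(x - 3)² - 3/56·(x - 3)³.
With (x - 3) = 1/3: s(10/3) = -5/252.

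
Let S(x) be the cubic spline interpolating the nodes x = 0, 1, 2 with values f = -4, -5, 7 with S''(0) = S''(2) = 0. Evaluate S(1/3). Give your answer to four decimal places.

Let M_i = S''(x_i). Step sizes h_i = 1, 1; slopes of the chords Δ_i = (y_(i+1) - y_i)/h_i = -1, 12.
  1·M_0 + 4·M_1 + 1·M_2 = 6(Δ_1 - Δ_0) = 78
Natural end conditions: M_0 = M_2 = 0.
Solving the tridiagonal system: M_0 = 0, M_1 = 39/2, M_2 = 0.
On [0, 1], S(x) = -4 - 17/4·x + 0·x² + 13/4·x³.
With x = 1/3: S(1/3) = -143/27.

-5.2963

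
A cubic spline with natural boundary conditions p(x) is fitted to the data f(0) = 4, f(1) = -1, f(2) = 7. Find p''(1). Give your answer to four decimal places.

19.5000

Let M_i = p''(x_i). Step sizes h_i = 1, 1; slopes of the chords Δ_i = (y_(i+1) - y_i)/h_i = -5, 8.
  1·M_0 + 4·M_1 + 1·M_2 = 6(Δ_1 - Δ_0) = 78
Natural end conditions: M_0 = M_2 = 0.
Forward elimination and back-substitution give M_0 = 0, M_1 = 39/2, M_2 = 0.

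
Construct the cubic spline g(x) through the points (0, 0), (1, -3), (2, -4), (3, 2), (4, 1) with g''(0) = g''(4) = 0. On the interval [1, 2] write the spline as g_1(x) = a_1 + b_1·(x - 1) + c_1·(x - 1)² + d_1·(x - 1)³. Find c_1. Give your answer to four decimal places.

Put M_i = g'' at the i-th knot. Here h = (1, 1, 1, 1) and Δ = (-3, -1, 6, -1), so the interior equations h_(i-1)·M_(i-1) + 2(h_(i-1)+h_i)·M_i + h_i·M_(i+1) = 6(Δ_i − Δ_(i-1)) read
  1·M_0 + 4·M_1 + 1·M_2 = 6(Δ_1 - Δ_0) = 12
  1·M_1 + 4·M_2 + 1·M_3 = 6(Δ_2 - Δ_1) = 42
  1·M_2 + 4·M_3 + 1·M_4 = 6(Δ_3 - Δ_2) = -42
Natural end conditions: M_0 = M_4 = 0.
Hence M_0 = 0, M_1 = -15/28, M_2 = 99/7, M_3 = -393/28, M_4 = 0.
On [1, 2], with g_1(x) = a_1 + b_1·(x - 1) + c_1·(x - 1)² + d_1·(x - 1)³: c_1 = M_1/2 = -15/56, d_1 = (M_2 - M_1)/(6h_1) = 137/56, b_1 = Δ_1 - h_1(2M_1 + M_2)/6 = -89/28.

-0.2679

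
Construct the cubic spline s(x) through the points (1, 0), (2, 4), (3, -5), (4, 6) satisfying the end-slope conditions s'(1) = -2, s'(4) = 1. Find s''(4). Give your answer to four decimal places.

With m_i denoting the second derivative at x_i, h_i = 1, 1, 1, and Δ_i = (y_(i+1) − y_i)/h_i = 4, -9, 11:
  1·m_0 + 4·m_1 + 1·m_2 = 6(Δ_1 - Δ_0) = -78
  1·m_1 + 4·m_2 + 1·m_3 = 6(Δ_2 - Δ_1) = 120
Clamped end conditions give two more equations: 2h_0·m_0 + h_0·m_1 = 6(Δ_0 - s'(1)) = 36 and h_2·m_2 + 2h_2·m_3 = 6(s'(4) - Δ_2) = -60.
Solving: m_0 = 198/5, m_1 = -216/5, m_2 = 276/5, m_3 = -288/5.

-57.6000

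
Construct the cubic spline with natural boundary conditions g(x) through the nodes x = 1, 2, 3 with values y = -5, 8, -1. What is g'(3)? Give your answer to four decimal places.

Put M_i = g'' at the i-th knot. Here h = (1, 1) and Δ = (13, -9), so the interior equations h_(i-1)·M_(i-1) + 2(h_(i-1)+h_i)·M_i + h_i·M_(i+1) = 6(Δ_i − Δ_(i-1)) read
  1·M_0 + 4·M_1 + 1·M_2 = 6(Δ_1 - Δ_0) = -132
Natural end conditions: M_0 = M_2 = 0.
Forward elimination and back-substitution give M_0 = 0, M_1 = -33, M_2 = 0.
On [2, 3], g'(x) = b_1 + 2c_1·(x - 2) + 3d_1·(x - 2)² with b_1 = Δ_1 - h_1(2M_1 + M_2)/6 = 2, c_1 = M_1/2 = -33/2, d_1 = (M_2 - M_1)/(6h_1) = 11/2. So g'(3) = -29/2.

-14.5000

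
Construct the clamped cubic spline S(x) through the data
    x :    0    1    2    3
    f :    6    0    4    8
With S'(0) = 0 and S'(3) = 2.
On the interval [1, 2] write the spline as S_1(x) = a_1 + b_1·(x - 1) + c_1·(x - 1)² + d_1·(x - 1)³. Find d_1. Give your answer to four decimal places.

-4.8000

Write M_i for S''(x_i). With h_i = 1, 1, 1 and divided differences Δ_i = -6, 4, 4, the continuity of S' gives the tridiagonal system
  1·M_0 + 4·M_1 + 1·M_2 = 6(Δ_1 - Δ_0) = 60
  1·M_1 + 4·M_2 + 1·M_3 = 6(Δ_2 - Δ_1) = 0
Clamped end conditions give two more equations: 2h_0·M_0 + h_0·M_1 = 6(Δ_0 - S'(0)) = -36 and h_2·M_2 + 2h_2·M_3 = 6(S'(3) - Δ_2) = -12.
Solving the tridiagonal system: M_0 = -448/15, M_1 = 356/15, M_2 = -76/15, M_3 = -52/15.
On [1, 2], with S_1(x) = a_1 + b_1·(x - 1) + c_1·(x - 1)² + d_1·(x - 1)³: c_1 = M_1/2 = 178/15, d_1 = (M_2 - M_1)/(6h_1) = -24/5, b_1 = Δ_1 - h_1(2M_1 + M_2)/6 = -46/15.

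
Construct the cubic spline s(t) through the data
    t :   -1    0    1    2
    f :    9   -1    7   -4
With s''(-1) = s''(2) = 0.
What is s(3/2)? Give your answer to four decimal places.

3.8500

With M_i denoting the second derivative at x_i, h_i = 1, 1, 1, and Δ_i = (y_(i+1) − y_i)/h_i = -10, 8, -11:
  1·M_0 + 4·M_1 + 1·M_2 = 6(Δ_1 - Δ_0) = 108
  1·M_1 + 4·M_2 + 1·M_3 = 6(Δ_2 - Δ_1) = -114
Natural end conditions: M_0 = M_3 = 0.
Solving the tridiagonal system: M_0 = 0, M_1 = 182/5, M_2 = -188/5, M_3 = 0.
On [1, 2], s(t) = 7 + 23/15·(t - 1) - 94/5·(t - 1)² + 94/15·(t - 1)³.
With (t - 1) = 1/2: s(3/2) = 77/20.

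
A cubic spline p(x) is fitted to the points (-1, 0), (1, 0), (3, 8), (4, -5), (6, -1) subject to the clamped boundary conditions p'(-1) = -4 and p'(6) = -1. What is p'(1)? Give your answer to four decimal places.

Let σ_i = p''(x_i). Step sizes h_i = 2, 2, 1, 2; slopes of the chords Δ_i = (y_(i+1) - y_i)/h_i = 0, 4, -13, 2.
  2·σ_0 + 8·σ_1 + 2·σ_2 = 6(Δ_1 - Δ_0) = 24
  2·σ_1 + 6·σ_2 + 1·σ_3 = 6(Δ_2 - Δ_1) = -102
  1·σ_2 + 6·σ_3 + 2·σ_4 = 6(Δ_3 - Δ_2) = 90
Clamped end conditions give two more equations: 2h_0·σ_0 + h_0·σ_1 = 6(Δ_0 - p'(-1)) = 24 and h_3·σ_3 + 2h_3·σ_4 = 6(p'(6) - Δ_3) = -18.
Hence σ_0 = 105/61, σ_1 = 522/61, σ_2 = -1461/61, σ_3 = 1500/61, σ_4 = -2049/122.
On [1, 3], p'(x) = b_1 + 2c_1·(x - 1) + 3d_1·(x - 1)² with b_1 = Δ_1 - h_1(2σ_1 + σ_2)/6 = 383/61, c_1 = σ_1/2 = 261/61, d_1 = (σ_2 - σ_1)/(6h_1) = -661/244. So p'(1) = 383/61.

6.2787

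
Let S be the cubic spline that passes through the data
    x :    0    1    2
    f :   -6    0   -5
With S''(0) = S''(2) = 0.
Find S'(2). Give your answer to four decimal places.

Write σ_i for S''(x_i). With h_i = 1, 1 and divided differences Δ_i = 6, -5, the continuity of S' gives the tridiagonal system
  1·σ_0 + 4·σ_1 + 1·σ_2 = 6(Δ_1 - Δ_0) = -66
Natural end conditions: σ_0 = σ_2 = 0.
Forward elimination and back-substitution give σ_0 = 0, σ_1 = -33/2, σ_2 = 0.
On [1, 2], S'(x) = b_1 + 2c_1·(x - 1) + 3d_1·(x - 1)² with b_1 = Δ_1 - h_1(2σ_1 + σ_2)/6 = 1/2, c_1 = σ_1/2 = -33/4, d_1 = (σ_2 - σ_1)/(6h_1) = 11/4. So S'(2) = -31/4.

-7.7500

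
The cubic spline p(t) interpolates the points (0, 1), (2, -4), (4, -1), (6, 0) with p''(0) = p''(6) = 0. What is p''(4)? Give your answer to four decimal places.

Put m_i = p'' at the i-th knot. Here h = (2, 2, 2) and Δ = (-5/2, 3/2, 1/2), so the interior equations h_(i-1)·m_(i-1) + 2(h_(i-1)+h_i)·m_i + h_i·m_(i+1) = 6(Δ_i − Δ_(i-1)) read
  2·m_0 + 8·m_1 + 2·m_2 = 6(Δ_1 - Δ_0) = 24
  2·m_1 + 8·m_2 + 2·m_3 = 6(Δ_2 - Δ_1) = -6
Natural end conditions: m_0 = m_3 = 0.
Solving the tridiagonal system: m_0 = 0, m_1 = 17/5, m_2 = -8/5, m_3 = 0.

-1.6000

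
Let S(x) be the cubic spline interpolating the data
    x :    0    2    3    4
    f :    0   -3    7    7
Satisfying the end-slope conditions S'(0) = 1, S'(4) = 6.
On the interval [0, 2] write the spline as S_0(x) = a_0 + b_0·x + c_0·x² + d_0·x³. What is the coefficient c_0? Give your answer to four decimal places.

Let σ_i = S''(x_i). Step sizes h_i = 2, 1, 1; slopes of the chords Δ_i = (y_(i+1) - y_i)/h_i = -3/2, 10, 0.
  2·σ_0 + 6·σ_1 + 1·σ_2 = 6(Δ_1 - Δ_0) = 69
  1·σ_1 + 4·σ_2 + 1·σ_3 = 6(Δ_2 - Δ_1) = -60
Clamped end conditions give two more equations: 2h_0·σ_0 + h_0·σ_1 = 6(Δ_0 - S'(0)) = -15 and h_2·σ_2 + 2h_2·σ_3 = 6(S'(4) - Δ_2) = 36.
Solving the tridiagonal system: σ_0 = -313/22, σ_1 = 461/22, σ_2 = -311/11, σ_3 = 707/22.
On [0, 2], with S_0(x) = a_0 + b_0·x + c_0·x² + d_0·x³: c_0 = σ_0/2 = -313/44, d_0 = (σ_1 - σ_0)/(6h_0) = 129/44, b_0 = Δ_0 - h_0(2σ_0 + σ_1)/6 = 1.

-7.1136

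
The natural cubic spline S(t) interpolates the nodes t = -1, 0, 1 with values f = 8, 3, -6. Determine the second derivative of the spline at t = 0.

Write M_i for S''(x_i). With h_i = 1, 1 and divided differences Δ_i = -5, -9, the continuity of S' gives the tridiagonal system
  1·M_0 + 4·M_1 + 1·M_2 = 6(Δ_1 - Δ_0) = -24
Natural end conditions: M_0 = M_2 = 0.
Solving: M_0 = 0, M_1 = -6, M_2 = 0.

-6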